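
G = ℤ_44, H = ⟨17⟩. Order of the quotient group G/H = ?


|⟨17⟩| = n / gcd(17, 44) = 44 / 1 = 44
H is normal (ℤ_44 is abelian).
|G/H| = |G| / |H| = 44 / 44 = 1

|G/H| = 1


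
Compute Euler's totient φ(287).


Factor n: 287 = 7 × 41
φ(n) = n · ∏(1 - 1/p) over distinct primes p | n
φ(287) = 287 · (1 - 1/7) · (1 - 1/41) = 240

φ(287) = 240


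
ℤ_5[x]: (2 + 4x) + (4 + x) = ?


Add coefficients mod 5:
x^0: 2 + 4 = 1 (mod 5)
x^1: 4 + 1 = 0 (mod 5)
Result: 1

f + g = 1


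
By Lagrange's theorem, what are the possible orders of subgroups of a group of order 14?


Lagrange's theorem: |H| divides |G|
|G| = 14
Divisors of 14: 1, 2, 7, 14

Possible subgroup orders: {1, 2, 7, 14}


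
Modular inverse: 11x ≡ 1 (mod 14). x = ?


Use the extended Euclidean algorithm to write 1 = 11·s + 14·t; then s mod 14 is the inverse.
Euclidean algorithm:
  11 = 0·14 + 11
  14 = 1·11 + 3
  11 = 3·3 + 2
  3 = 1·2 + 1
  2 = 2·1 + 0
gcd(11,14) = 1
Back-substitution gives: 11·(-5) + 14·(4) = 1
So 11⁻¹ ≡ -5 ≡ 9 (mod 14)
Check: 11 × 9 = 99 ≡ 1 (mod 14) ✓

11⁻¹ ≡ 9 (mod 14)


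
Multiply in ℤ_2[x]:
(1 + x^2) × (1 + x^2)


Expand and collect like terms; reduce coefficients mod 2:
x^0: 1·1 = 1 ≡ 1 (mod 2)
x^1: 1·0 + 0·1 = 0 ≡ 0 (mod 2)
x^2: 1·1 + 0·0 + 1·1 = 2 ≡ 0 (mod 2)
x^3: 0·1 + 1·0 = 0 ≡ 0 (mod 2)
x^4: 1·1 = 1 ≡ 1 (mod 2)
Result: 1 + x^4

f · g = 1 + x^4


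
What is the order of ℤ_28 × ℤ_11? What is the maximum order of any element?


|ℤ_28 × ℤ_11| = 28 × 11 = 308
Max element order = lcm(28,11) = 308
Cyclic? Yes (gcd=1)

|ℤ_28×ℤ_11| = 308, max element order = 308


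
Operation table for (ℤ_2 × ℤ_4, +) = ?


Elements: {(0,0), (0,1), (0,2), (0,3), (1,0), (1,1), (1,2), (1,3)}
Operation: componentwise addition mod (2, 4)
Entry (a, b) = ((a₁+b₁) mod 2, (a₂+b₂) mod 4)

Cayley table:
      | (0,0) | (0,1) | (0,2) | (0,3) | (1,0) | (1,1) | (1,2) | (1,3)
(0,0) | (0,0) | (0,1) | (0,2) | (0,3) | (1,0) | (1,1) | (1,2) | (1,3)
(0,1) | (0,1) | (0,2) | (0,3) | (0,0) | (1,1) | (1,2) | (1,3) | (1,0)
(0,2) | (0,2) | (0,3) | (0,0) | (0,1) | (1,2) | (1,3) | (1,0) | (1,1)
(0,3) | (0,3) | (0,0) | (0,1) | (0,2) | (1,3) | (1,0) | (1,1) | (1,2)
(1,0) | (1,0) | (1,1) | (1,2) | (1,3) | (0,0) | (0,1) | (0,2) | (0,3)
(1,1) | (1,1) | (1,2) | (1,3) | (1,0) | (0,1) | (0,2) | (0,3) | (0,0)
(1,2) | (1,2) | (1,3) | (1,0) | (1,1) | (0,2) | (0,3) | (0,0) | (0,1)
(1,3) | (1,3) | (1,0) | (1,1) | (1,2) | (0,3) | (0,0) | (0,1) | (0,2)


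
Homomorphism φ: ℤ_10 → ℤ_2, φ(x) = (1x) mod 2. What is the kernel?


Kernel = preimage of identity
ker(φ) = {x ∈ ℤ_10 : 1x ≡ 0 (mod 2)}. Since 2 | 10, φ is well-defined. The kernel is the cyclic subgroup ⟨2⟩ of ℤ_10 (order 5), i.e. {0, 2, 4, 6, 8}

ker(φ) = {0, 2, 4, 6, 8}


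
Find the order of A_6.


|A_n| = n!/2 (even permutations)
|A_6| = 6!/2 = 720/2 = 360

|A_6| = 360


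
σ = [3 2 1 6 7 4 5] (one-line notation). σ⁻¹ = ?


To find σ⁻¹, swap domain and range:
σ(1) = 3 → σ⁻¹(3) = 1
σ(2) = 2 → σ⁻¹(2) = 2
σ(3) = 1 → σ⁻¹(1) = 3
σ(4) = 6 → σ⁻¹(6) = 4
σ(5) = 7 → σ⁻¹(7) = 5
σ(6) = 4 → σ⁻¹(4) = 6
σ(7) = 5 → σ⁻¹(5) = 7

σ⁻¹ = [3 2 1 6 7 4 5]


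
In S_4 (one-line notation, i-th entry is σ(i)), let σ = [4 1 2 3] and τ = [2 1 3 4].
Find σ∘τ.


σ∘τ: apply τ first, then σ
1 →τ 2 →σ 1
2 →τ 1 →σ 4
3 →τ 3 →σ 2
4 →τ 4 →σ 3

σ∘τ = [1 4 2 3]


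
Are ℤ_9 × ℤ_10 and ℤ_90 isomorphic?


Comparing ℤ_9 × ℤ_10 and ℤ_90:
gcd(9,10) = 1, so ℤ_9 × ℤ_10 ≅ ℤ_90 (CRT)

Yes, ℤ_9 × ℤ_10 ≅ ℤ_90


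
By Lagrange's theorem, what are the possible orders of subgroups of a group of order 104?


Lagrange's theorem: |H| divides |G|
|G| = 104
Divisors of 104: 1, 2, 4, 8, 13, 26, 52, 104

Possible subgroup orders: {1, 2, 4, 8, 13, 26, 52, 104}


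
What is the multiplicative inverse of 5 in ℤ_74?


Use the extended Euclidean algorithm to write 1 = 5·s + 74·t; then s mod 74 is the inverse.
Euclidean algorithm:
  5 = 0·74 + 5
  74 = 14·5 + 4
  5 = 1·4 + 1
  4 = 4·1 + 0
gcd(5,74) = 1
Back-substitution gives: 5·(15) + 74·(-1) = 1
So 5⁻¹ ≡ 15 ≡ 15 (mod 74)
Check: 5 × 15 = 75 ≡ 1 (mod 74) ✓

5⁻¹ ≡ 15 (mod 74)


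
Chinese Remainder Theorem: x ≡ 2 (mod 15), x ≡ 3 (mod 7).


m₁ = 15, m₂ = 7, gcd = 1, so CRT applies. M = m₁·m₂ = 105
Let M₁ = M/m₁ = 7, M₂ = M/m₂ = 15
Find y₁ ≡ M₁⁻¹ (mod m₁): 7⁻¹ ≡ 13 (mod 15)
Find y₂ ≡ M₂⁻¹ (mod m₂): 15⁻¹ ≡ 1 (mod 7)
x = a₁·M₁·y₁ + a₂·M₂·y₂ = 2·7·13 + 3·15·1 = 227
Reduce mod 105: x ≡ 17
Check: 17 mod 15 = 2 ✓, 17 mod 7 = 3 ✓

x ≡ 17 (mod 105)


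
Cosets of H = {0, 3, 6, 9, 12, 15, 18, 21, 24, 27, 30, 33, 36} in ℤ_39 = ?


H = {0, 3, 6, 9, 12, 15, 18, 21, 24, 27, 30, 33, 36}, |H| = 13
Number of cosets = |G|/|H| = 39/13 = 3
0 + H = {0, 3, 6, 9, 12, 15, 18, 21, 24, 27, 30, 33, 36}
1 + H = {1, 4, 7, 10, 13, 16, 19, 22, 25, 28, 31, 34, 37}
2 + H = {2, 5, 8, 11, 14, 17, 20, 23, 26, 29, 32, 35, 38}

Cosets: 0+H={0,3,6,9,12,15,18,21,24,27,30,33,36}; 1+H={1,4,7,10,13,16,19,22,25,28,31,34,37}; 2+H={2,5,8,11,14,17,20,23,26,29,32,35,38}


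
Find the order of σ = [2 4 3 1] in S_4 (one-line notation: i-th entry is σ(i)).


Cycle decomposition: (1 2 4)
Cycle lengths: 3
Order = lcm(3) = 3

ord(σ) = 3


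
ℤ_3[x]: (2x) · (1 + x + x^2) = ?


Expand and collect like terms; reduce coefficients mod 3:
x^0: 0·1 = 0 ≡ 0 (mod 3)
x^1: 0·1 + 2·1 = 2 ≡ 2 (mod 3)
x^2: 0·1 + 2·1 = 2 ≡ 2 (mod 3)
x^3: 2·1 = 2 ≡ 2 (mod 3)
Result: 2x + 2x^2 + 2x^3

f · g = 2x + 2x^2 + 2x^3


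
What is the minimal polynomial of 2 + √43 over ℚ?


Let α = 2 + √43. Then α - 2 = √43, so (α - 2)² = 43, giving α² - 4α - 39 = 0. Degree 2 and α ∉ ℚ, so this is the minimal polynomial.

Minimal polynomial: x² - 4x - 39


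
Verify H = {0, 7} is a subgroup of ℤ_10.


Subgroup test for H = {0, 7} in (ℤ_10, +):
(1) 0 ∈ H? Yes
(2) Closure: for all a,b ∈ H, (a+b) mod 10 ∈ H? No  [counterexample: 7 + 7 = 4 ∉ H]
(3) Inverses: for all a ∈ H, -a mod 10 ∈ H? No

No, H is not a subgroup of ℤ_10


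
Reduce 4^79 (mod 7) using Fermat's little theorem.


Fermat's little theorem: if p is prime and gcd(a,p)=1, then a^(p-1) ≡ 1 (mod p)
p = 7 is prime, gcd(4,7) = 1
Reduce exponent: 79 mod 6 = 1
So 4^79 ≡ 4^1 (mod 7)
4^1 mod 7 = 4

4^79 ≡ 4 (mod 7)


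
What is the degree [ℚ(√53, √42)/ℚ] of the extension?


[ℚ(√53,√42):ℚ] = [ℚ(√53,√42):ℚ(√53)]·[ℚ(√53):ℚ] = 2·2 = 4

[ℚ(√53, √42)/ℚ] = 4


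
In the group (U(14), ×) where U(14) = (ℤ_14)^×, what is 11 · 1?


Operation: multiplication mod 14
11 · 1 = (a × b) mod 14 with a = 11, b = 1

11 · 1 = 11


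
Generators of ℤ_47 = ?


g generates ℤ_n iff gcd(g,n) = 1
Prime factors of 47: 47
Generators are g ∈ {1,...,46} not divisible by any of these primes.
Generators: {1, 2, 3, 4, 5, 6, 7, 8, 9, 10, 11, 12, 13, 14, 15, 16, 17, 18, 19, 20, 21, 22, 23, 24, 25, 26, 27, 28, 29, 30, 31, 32, 33, 34, 35, 36, 37, 38, 39, 40, 41, 42, 43, 44, 45, 46}
Number of generators = φ(47) = 46

Generators of ℤ_47 = {1, 2, 3, 4, 5, 6, 7, 8, 9, 10, 11, 12, 13, 14, 15, 16, 17, 18, 19, 20, 21, 22, 23, 24, 25, 26, 27, 28, 29, 30, 31, 32, 33, 34, 35, 36, 37, 38, 39, 40, 41, 42, 43, 44, 45, 46}


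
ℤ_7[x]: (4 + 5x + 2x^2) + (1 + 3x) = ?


Add coefficients mod 7:
x^0: 4 + 1 = 5 (mod 7)
x^1: 5 + 3 = 1 (mod 7)
x^2: 2 + 0 = 2 (mod 7)
Result: 5 + x + 2x^2

f + g = 5 + x + 2x^2


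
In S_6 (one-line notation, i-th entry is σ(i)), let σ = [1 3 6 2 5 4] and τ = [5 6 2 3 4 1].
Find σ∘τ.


σ∘τ: apply τ first, then σ
1 →τ 5 →σ 5
2 →τ 6 →σ 4
3 →τ 2 →σ 3
4 →τ 3 →σ 6
5 →τ 4 →σ 2
6 →τ 1 →σ 1

σ∘τ = [5 4 3 6 2 1]


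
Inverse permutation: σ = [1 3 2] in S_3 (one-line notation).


To find σ⁻¹, swap domain and range:
σ(1) = 1 → σ⁻¹(1) = 1
σ(2) = 3 → σ⁻¹(3) = 2
σ(3) = 2 → σ⁻¹(2) = 3

σ⁻¹ = [1 3 2]


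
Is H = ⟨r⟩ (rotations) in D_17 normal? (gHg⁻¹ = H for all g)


H = ⟨r⟩ (rotations) in D_17
The rotation subgroup ⟨r⟩ has index 2 in D_17, so it is normal

Yes, normal subgroup


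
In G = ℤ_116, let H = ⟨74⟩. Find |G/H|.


|⟨74⟩| = n / gcd(74, 116) = 116 / 2 = 58
H is normal (ℤ_116 is abelian).
|G/H| = |G| / |H| = 116 / 58 = 2

|G/H| = 2


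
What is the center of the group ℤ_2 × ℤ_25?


Z(G) = {g ∈ G | gx = xg for all x ∈ G}
Direct product of abelian groups is abelian, so Z(G) = G

Z(ℤ_2 × ℤ_25) = ℤ_2 × ℤ_25


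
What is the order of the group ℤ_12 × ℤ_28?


|A × B| = |A| · |B|
|ℤ_12 × ℤ_28| = 12 × 28 = 336

|ℤ_12 × ℤ_28| = 336


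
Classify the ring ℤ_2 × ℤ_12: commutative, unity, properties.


Direct product ring; commutative with unity (1,1); but (1,0)·(0,1) = (0,0) gives zero divisors, so not an integral domain
Commutative: Yes
Integral domain: No
Has unity: Yes

ℤ_2 × ℤ_12: Commutative=Yes, Unity=Yes


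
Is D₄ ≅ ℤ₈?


Comparing D₄ and ℤ₈:
D₄ is non-abelian, ℤ₈ is abelian

No, D₄ ≇ ℤ₈


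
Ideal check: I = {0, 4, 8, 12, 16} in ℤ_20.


Check ideal conditions for I = {0, 4, 8, 12, 16} in ℤ_20:
(1) I is an additive subgroup? Yes
(2) For r ∈ ℤ_20 and a ∈ I: r·a ∈ I? Yes

Yes, I is an ideal of ℤ_20


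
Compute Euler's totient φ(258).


Factor n: 258 = 2 × 3 × 43
φ(n) = n · ∏(1 - 1/p) over distinct primes p | n
φ(258) = 258 · (1 - 1/2) · (1 - 1/3) · (1 - 1/43) = 84

φ(258) = 84


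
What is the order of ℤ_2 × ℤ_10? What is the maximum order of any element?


|ℤ_2 × ℤ_10| = 2 × 10 = 20
Max element order = lcm(2,10) = 10
Cyclic? No (gcd=2)

|ℤ_2×ℤ_10| = 20, max element order = 10


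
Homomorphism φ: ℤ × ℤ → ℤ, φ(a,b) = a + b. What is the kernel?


Kernel = preimage of identity
ker(φ) = {(a,b) ∈ ℤ² | a+b = 0} = {(a,-a) | a ∈ ℤ}

ker(φ) = {(a,-a) | a ∈ ℤ}


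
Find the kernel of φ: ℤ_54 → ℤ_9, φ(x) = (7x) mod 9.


Kernel = preimage of identity
ker(φ) = {x ∈ ℤ_54 : 7x ≡ 0 (mod 9)}. Since 9 | 54, φ is well-defined. The kernel is the cyclic subgroup ⟨9⟩ of ℤ_54 (order 6), i.e. {0, 9, 18, 27, 36, 45}

ker(φ) = {0, 9, 18, 27, 36, 45}


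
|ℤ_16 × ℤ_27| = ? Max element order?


|ℤ_16 × ℤ_27| = 16 × 27 = 432
Max element order = lcm(16,27) = 432
Cyclic? Yes (gcd=1)

|ℤ_16×ℤ_27| = 432, max element order = 432


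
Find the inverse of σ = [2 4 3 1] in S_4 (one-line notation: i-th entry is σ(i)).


To find σ⁻¹, swap domain and range:
σ(1) = 2 → σ⁻¹(2) = 1
σ(2) = 4 → σ⁻¹(4) = 2
σ(3) = 3 → σ⁻¹(3) = 3
σ(4) = 1 → σ⁻¹(1) = 4

σ⁻¹ = [4 1 3 2]


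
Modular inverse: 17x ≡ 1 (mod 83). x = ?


Use the extended Euclidean algorithm to write 1 = 17·s + 83·t; then s mod 83 is the inverse.
Euclidean algorithm:
  17 = 0·83 + 17
  83 = 4·17 + 15
  17 = 1·15 + 2
  15 = 7·2 + 1
  2 = 2·1 + 0
gcd(17,83) = 1
Back-substitution gives: 17·(-39) + 83·(8) = 1
So 17⁻¹ ≡ -39 ≡ 44 (mod 83)
Check: 17 × 44 = 748 ≡ 1 (mod 83) ✓

17⁻¹ ≡ 44 (mod 83)


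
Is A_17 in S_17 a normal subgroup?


H = A_17 in S_17
A_17 has index 2 in S_17, and every subgroup of index 2 is normal

Yes, normal subgroup


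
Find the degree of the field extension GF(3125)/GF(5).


GF(3125) = GF(5^5), so the extension degree is 5

[GF(3125)/GF(5)] = 5


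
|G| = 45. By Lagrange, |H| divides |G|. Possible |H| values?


Lagrange's theorem: |H| divides |G|
|G| = 45
Divisors of 45: 1, 3, 5, 9, 15, 45

Possible subgroup orders: {1, 3, 5, 9, 15, 45}


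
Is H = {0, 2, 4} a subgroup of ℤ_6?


Subgroup test for H = {0, 2, 4} in (ℤ_6, +):
(1) 0 ∈ H? Yes
(2) Closure: for all a,b ∈ H, (a+b) mod 6 ∈ H? Yes
(3) Inverses: for all a ∈ H, -a mod 6 ∈ H? Yes

Yes, H is a subgroup of ℤ_6


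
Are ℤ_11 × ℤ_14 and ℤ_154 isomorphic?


Comparing ℤ_11 × ℤ_14 and ℤ_154:
gcd(11,14) = 1, so ℤ_11 × ℤ_14 ≅ ℤ_154 (CRT)

Yes, ℤ_11 × ℤ_14 ≅ ℤ_154


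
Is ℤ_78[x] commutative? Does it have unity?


ℤ_78 has zero divisors (2·39 ≡ 0), and these lift to constant zero divisors in ℤ_78[x]; so not an integral domain
Commutative: Yes
Integral domain: No
Has unity: Yes

ℤ_78[x]: Commutative=Yes, Unity=Yes


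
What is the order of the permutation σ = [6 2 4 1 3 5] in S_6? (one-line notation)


Cycle decomposition: (1 6 5 3 4)
Cycle lengths: 5
Order = lcm(5) = 5

ord(σ) = 5


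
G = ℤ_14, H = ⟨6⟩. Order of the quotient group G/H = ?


|⟨6⟩| = n / gcd(6, 14) = 14 / 2 = 7
H is normal (ℤ_14 is abelian).
|G/H| = |G| / |H| = 14 / 7 = 2

|G/H| = 2


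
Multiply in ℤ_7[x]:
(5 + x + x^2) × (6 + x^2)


Expand and collect like terms; reduce coefficients mod 7:
x^0: 5·6 = 30 ≡ 2 (mod 7)
x^1: 5·0 + 1·6 = 6 ≡ 6 (mod 7)
x^2: 5·1 + 1·0 + 1·6 = 11 ≡ 4 (mod 7)
x^3: 1·1 + 1·0 = 1 ≡ 1 (mod 7)
x^4: 1·1 = 1 ≡ 1 (mod 7)
Result: 2 + 6x + 4x^2 + x^3 + x^4

f · g = 2 + 6x + 4x^2 + x^3 + x^4


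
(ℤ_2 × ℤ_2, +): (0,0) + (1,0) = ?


Operation: componentwise addition mod (2, 2)
(0,0) + (1,0) = ((a₁+b₁) mod 2, (a₂+b₂) mod 2) with a = (0,0), b = (1,0)

(0,0) + (1,0) = (1,0)


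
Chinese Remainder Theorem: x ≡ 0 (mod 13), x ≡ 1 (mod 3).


m₁ = 13, m₂ = 3, gcd = 1, so CRT applies. M = m₁·m₂ = 39
Let M₁ = M/m₁ = 3, M₂ = M/m₂ = 13
Find y₁ ≡ M₁⁻¹ (mod m₁): 3⁻¹ ≡ 9 (mod 13)
Find y₂ ≡ M₂⁻¹ (mod m₂): 13⁻¹ ≡ 1 (mod 3)
x = a₁·M₁·y₁ + a₂·M₂·y₂ = 0·3·9 + 1·13·1 = 13
Reduce mod 39: x ≡ 13
Check: 13 mod 13 = 0 ✓, 13 mod 3 = 1 ✓

x ≡ 13 (mod 39)


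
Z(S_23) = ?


Z(G) = {g ∈ G | gx = xg for all x ∈ G}
S_n is non-abelian for n ≥ 3; Z(S_23) is trivial

Z(S_23) = {e}


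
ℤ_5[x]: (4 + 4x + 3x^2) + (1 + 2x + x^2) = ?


Add coefficients mod 5:
x^0: 4 + 1 = 0 (mod 5)
x^1: 4 + 2 = 1 (mod 5)
x^2: 3 + 1 = 4 (mod 5)
Result: x + 4x^2

f + g = x + 4x^2


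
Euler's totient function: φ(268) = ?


Factor n: 268 = 2^2 × 67
φ(n) = n · ∏(1 - 1/p) over distinct primes p | n
φ(268) = 268 · (1 - 1/2) · (1 - 1/67) = 132

φ(268) = 132


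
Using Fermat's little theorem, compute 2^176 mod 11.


Fermat's little theorem: if p is prime and gcd(a,p)=1, then a^(p-1) ≡ 1 (mod p)
p = 11 is prime, gcd(2,11) = 1
Reduce exponent: 176 mod 10 = 6
So 2^176 ≡ 2^6 (mod 11)
2^6 mod 11 = 9

2^176 ≡ 9 (mod 11)


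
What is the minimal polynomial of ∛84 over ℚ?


∛84 satisfies x³ - 84 = 0, irreducible over ℚ (no rational root; 84 is not a perfect cube)

Minimal polynomial: x³ - 84


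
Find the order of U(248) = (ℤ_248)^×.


U(n) is the group of units mod n; |U(n)| = φ(n)
|U(248)| = φ(248) = 120

|U(248) = (ℤ_248)^×| = 120


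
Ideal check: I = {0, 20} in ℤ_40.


Check ideal conditions for I = {0, 20} in ℤ_40:
(1) I is an additive subgroup? Yes
(2) For r ∈ ℤ_40 and a ∈ I: r·a ∈ I? Yes

Yes, I is an ideal of ℤ_40


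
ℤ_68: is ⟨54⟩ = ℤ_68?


g generates ℤ_n iff gcd(g, n) = 1
gcd(54, 68) = 2
Since gcd = 2 ≠ 1, ⟨54⟩ has order 34 < 68, so 54 is not a generator.

No, 54 does not generate ℤ_68


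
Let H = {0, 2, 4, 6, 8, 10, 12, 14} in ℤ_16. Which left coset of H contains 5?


5 + H = {5 + h (mod 16) : h ∈ H}
5+0=5, 5+2=7, 5+4=9, 5+6=11, 5+8=13, 5+10=15, 5+12=1, 5+14=3
5 + H = {1, 3, 5, 7, 9, 11, 13, 15} = 1 + H

5 + H = {1, 3, 5, 7, 9, 11, 13, 15}


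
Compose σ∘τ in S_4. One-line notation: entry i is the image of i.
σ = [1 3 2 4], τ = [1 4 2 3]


σ∘τ: apply τ first, then σ
1 →τ 1 →σ 1
2 →τ 4 →σ 4
3 →τ 2 →σ 3
4 →τ 3 →σ 2

σ∘τ = [1 4 3 2]


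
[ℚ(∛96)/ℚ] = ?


∛96 has minimal polynomial x³ - 96 (irreducible over ℚ since 96 is not a perfect cube)

[ℚ(∛96)/ℚ] = 3


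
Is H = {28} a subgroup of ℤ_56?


Subgroup test for H = {28} in (ℤ_56, +):
(1) 0 ∈ H? No
(2) Closure: for all a,b ∈ H, (a+b) mod 56 ∈ H? No  [counterexample: 28 + 28 = 0 ∉ H]
(3) Inverses: for all a ∈ H, -a mod 56 ∈ H? Yes

No, H is not a subgroup of ℤ_56


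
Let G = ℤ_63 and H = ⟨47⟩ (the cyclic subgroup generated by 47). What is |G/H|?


|⟨47⟩| = n / gcd(47, 63) = 63 / 1 = 63
H is normal (ℤ_63 is abelian).
|G/H| = |G| / |H| = 63 / 63 = 1

|G/H| = 1


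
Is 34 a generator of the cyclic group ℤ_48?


g generates ℤ_n iff gcd(g, n) = 1
gcd(34, 48) = 2
Since gcd = 2 ≠ 1, ⟨34⟩ has order 24 < 48, so 34 is not a generator.

No, 34 does not generate ℤ_48


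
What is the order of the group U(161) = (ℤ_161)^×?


U(n) is the group of units mod n; |U(n)| = φ(n)
|U(161)| = φ(161) = 132

|U(161) = (ℤ_161)^×| = 132


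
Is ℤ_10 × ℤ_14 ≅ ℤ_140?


Comparing ℤ_10 × ℤ_14 and ℤ_140:
gcd(10,14) = 2 ≠ 1. Max element order in ℤ_10×ℤ_14 is lcm(10,14) = 70 < 140, so it has no element of order 140

No, ℤ_10 × ℤ_14 ≇ ℤ_140


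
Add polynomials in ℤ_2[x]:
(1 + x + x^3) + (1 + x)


Add coefficients mod 2:
x^0: 1 + 1 = 0 (mod 2)
x^1: 1 + 1 = 0 (mod 2)
x^2: 0 + 0 = 0 (mod 2)
x^3: 1 + 0 = 1 (mod 2)
Result: x^3

f + g = x^3


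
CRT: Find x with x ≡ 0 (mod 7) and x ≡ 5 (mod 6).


m₁ = 7, m₂ = 6, gcd = 1, so CRT applies. M = m₁·m₂ = 42
Let M₁ = M/m₁ = 6, M₂ = M/m₂ = 7
Find y₁ ≡ M₁⁻¹ (mod m₁): 6⁻¹ ≡ 6 (mod 7)
Find y₂ ≡ M₂⁻¹ (mod m₂): 7⁻¹ ≡ 1 (mod 6)
x = a₁·M₁·y₁ + a₂·M₂·y₂ = 0·6·6 + 5·7·1 = 35
Reduce mod 42: x ≡ 35
Check: 35 mod 7 = 0 ✓, 35 mod 6 = 5 ✓

x ≡ 35 (mod 42)


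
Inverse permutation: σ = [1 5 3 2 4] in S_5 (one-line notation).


To find σ⁻¹, swap domain and range:
σ(1) = 1 → σ⁻¹(1) = 1
σ(2) = 5 → σ⁻¹(5) = 2
σ(3) = 3 → σ⁻¹(3) = 3
σ(4) = 2 → σ⁻¹(2) = 4
σ(5) = 4 → σ⁻¹(4) = 5

σ⁻¹ = [1 4 3 5 2]


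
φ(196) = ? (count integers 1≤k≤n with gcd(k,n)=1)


Factor n: 196 = 2^2 × 7^2
φ(n) = n · ∏(1 - 1/p) over distinct primes p | n
φ(196) = 196 · (1 - 1/2) · (1 - 1/7) = 84

φ(196) = 84


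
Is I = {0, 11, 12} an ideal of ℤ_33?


Check ideal conditions for I = {0, 11, 12} in ℤ_33:
(1) I is an additive subgroup? No
(2) For r ∈ ℤ_33 and a ∈ I: r·a ∈ I? No  [counterexample: r=2, a=11, r·a mod 33 = 22 ∉ I]

No, I is not an ideal of ℤ_33


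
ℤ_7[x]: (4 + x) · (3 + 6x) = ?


Expand and collect like terms; reduce coefficients mod 7:
x^0: 4·3 = 12 ≡ 5 (mod 7)
x^1: 4·6 + 1·3 = 27 ≡ 6 (mod 7)
x^2: 1·6 = 6 ≡ 6 (mod 7)
Result: 5 + 6x + 6x^2

f · g = 5 + 6x + 6x^2


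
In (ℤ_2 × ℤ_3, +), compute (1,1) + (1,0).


Operation: componentwise addition mod (2, 3)
(1,1) + (1,0) = ((a₁+b₁) mod 2, (a₂+b₂) mod 3) with a = (1,1), b = (1,0)

(1,1) + (1,0) = (0,1)


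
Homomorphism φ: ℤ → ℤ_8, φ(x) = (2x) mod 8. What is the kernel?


Kernel = preimage of identity
ker(φ) = {x ∈ ℤ : 2x ≡ 0 (mod 8)}. gcd(2,8) = 2, so 2x ≡ 0 (mod 8) ⟺ x ≡ 0 (mod 8/2 = 4). Hence ker(φ) = 4ℤ

ker(φ) = 4ℤ


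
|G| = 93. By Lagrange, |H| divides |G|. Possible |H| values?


Lagrange's theorem: |H| divides |G|
|G| = 93
Divisors of 93: 1, 3, 31, 93

Possible subgroup orders: {1, 3, 31, 93}


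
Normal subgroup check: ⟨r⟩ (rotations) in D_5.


H = ⟨r⟩ (rotations) in D_5
The rotation subgroup ⟨r⟩ has index 2 in D_5, so it is normal

Yes, normal subgroup


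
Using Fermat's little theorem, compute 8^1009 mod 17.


Fermat's little theorem: if p is prime and gcd(a,p)=1, then a^(p-1) ≡ 1 (mod p)
p = 17 is prime, gcd(8,17) = 1
Reduce exponent: 1009 mod 16 = 1
So 8^1009 ≡ 8^1 (mod 17)
8^1 mod 17 = 8

8^1009 ≡ 8 (mod 17)


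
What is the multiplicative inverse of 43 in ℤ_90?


Use the extended Euclidean algorithm to write 1 = 43·s + 90·t; then s mod 90 is the inverse.
Euclidean algorithm:
  43 = 0·90 + 43
  90 = 2·43 + 4
  43 = 10·4 + 3
  4 = 1·3 + 1
  3 = 3·1 + 0
gcd(43,90) = 1
Back-substitution gives: 43·(-23) + 90·(11) = 1
So 43⁻¹ ≡ -23 ≡ 67 (mod 90)
Check: 43 × 67 = 2881 ≡ 1 (mod 90) ✓

43⁻¹ ≡ 67 (mod 90)


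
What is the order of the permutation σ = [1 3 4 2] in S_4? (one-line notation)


Cycle decomposition: (2 3 4)
Cycle lengths: 3
Order = lcm(3) = 3

ord(σ) = 3


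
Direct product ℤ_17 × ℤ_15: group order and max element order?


|ℤ_17 × ℤ_15| = 17 × 15 = 255
Max element order = lcm(17,15) = 255
Cyclic? Yes (gcd=1)

|ℤ_17×ℤ_15| = 255, max element order = 255


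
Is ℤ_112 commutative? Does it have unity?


ℤ_112 is a commutative ring with unity 1; 112 = 2×56 is composite, so 2·56 ≡ 0 gives zero divisors (not an integral domain)
Commutative: Yes
Integral domain: No
Has unity: Yes

ℤ_112: Commutative=Yes, Unity=Yes


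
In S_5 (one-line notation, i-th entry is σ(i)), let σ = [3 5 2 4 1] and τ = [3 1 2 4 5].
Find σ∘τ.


σ∘τ: apply τ first, then σ
1 →τ 3 →σ 2
2 →τ 1 →σ 3
3 →τ 2 →σ 5
4 →τ 4 →σ 4
5 →τ 5 →σ 1

σ∘τ = [2 3 5 4 1]


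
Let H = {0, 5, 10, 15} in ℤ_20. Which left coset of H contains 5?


5 + H = {5 + h (mod 20) : h ∈ H}
5+0=5, 5+5=10, 5+10=15, 5+15=0
5 + H = {0, 5, 10, 15} = 0 + H

5 + H = {0, 5, 10, 15}


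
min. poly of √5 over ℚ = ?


√5 satisfies x² - 5 = 0, irreducible over ℚ since 5 is squarefree

Minimal polynomial: x² - 5


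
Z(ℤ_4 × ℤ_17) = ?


Z(G) = {g ∈ G | gx = xg for all x ∈ G}
Direct product of abelian groups is abelian, so Z(G) = G

Z(ℤ_4 × ℤ_17) = ℤ_4 × ℤ_17


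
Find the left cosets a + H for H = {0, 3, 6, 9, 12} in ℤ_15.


H = {0, 3, 6, 9, 12}, |H| = 5
Number of cosets = |G|/|H| = 15/5 = 3
0 + H = {0, 3, 6, 9, 12}
1 + H = {1, 4, 7, 10, 13}
2 + H = {2, 5, 8, 11, 14}

Cosets: 0+H={0,3,6,9,12}; 1+H={1,4,7,10,13}; 2+H={2,5,8,11,14}


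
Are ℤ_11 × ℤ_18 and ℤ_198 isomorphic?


Comparing ℤ_11 × ℤ_18 and ℤ_198:
gcd(11,18) = 1, so ℤ_11 × ℤ_18 ≅ ℤ_198 (CRT)

Yes, ℤ_11 × ℤ_18 ≅ ℤ_198


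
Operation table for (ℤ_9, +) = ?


Elements: {0, 1, 2, 3, 4, 5, 6, 7, 8}
Operation: addition mod 9
Entry (a, b) = (a + b) mod 9

Cayley table:
  | 0 | 1 | 2 | 3 | 4 | 5 | 6 | 7 | 8
0 | 0 | 1 | 2 | 3 | 4 | 5 | 6 | 7 | 8
1 | 1 | 2 | 3 | 4 | 5 | 6 | 7 | 8 | 0
2 | 2 | 3 | 4 | 5 | 6 | 7 | 8 | 0 | 1
3 | 3 | 4 | 5 | 6 | 7 | 8 | 0 | 1 | 2
4 | 4 | 5 | 6 | 7 | 8 | 0 | 1 | 2 | 3
5 | 5 | 6 | 7 | 8 | 0 | 1 | 2 | 3 | 4
6 | 6 | 7 | 8 | 0 | 1 | 2 | 3 | 4 | 5
7 | 7 | 8 | 0 | 1 | 2 | 3 | 4 | 5 | 6
8 | 8 | 0 | 1 | 2 | 3 | 4 | 5 | 6 | 7


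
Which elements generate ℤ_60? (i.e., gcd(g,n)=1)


g generates ℤ_n iff gcd(g,n) = 1
Prime factors of 60: 2, 3, 5
Generators are g ∈ {1,...,59} not divisible by any of these primes.
Generators: {1, 7, 11, 13, 17, 19, 23, 29, 31, 37, 41, 43, 47, 49, 53, 59}
Number of generators = φ(60) = 16

Generators of ℤ_60 = {1, 7, 11, 13, 17, 19, 23, 29, 31, 37, 41, 43, 47, 49, 53, 59}


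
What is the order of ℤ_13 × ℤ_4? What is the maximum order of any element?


|ℤ_13 × ℤ_4| = 13 × 4 = 52
Max element order = lcm(13,4) = 52
Cyclic? Yes (gcd=1)

|ℤ_13×ℤ_4| = 52, max element order = 52


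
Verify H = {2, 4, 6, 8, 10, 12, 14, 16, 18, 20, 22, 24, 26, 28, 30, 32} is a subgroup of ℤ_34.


Subgroup test for H = {2, 4, 6, 8, 10, 12, 14, 16, 18, 20, 22, 24, 26, 28, 30, 32} in (ℤ_34, +):
(1) 0 ∈ H? No
(2) Closure: for all a,b ∈ H, (a+b) mod 34 ∈ H? No  [counterexample: 2 + 32 = 0 ∉ H]
(3) Inverses: for all a ∈ H, -a mod 34 ∈ H? Yes

No, H is not a subgroup of ℤ_34


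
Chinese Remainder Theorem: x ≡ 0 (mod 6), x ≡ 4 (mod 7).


m₁ = 6, m₂ = 7, gcd = 1, so CRT applies. M = m₁·m₂ = 42
Let M₁ = M/m₁ = 7, M₂ = M/m₂ = 6
Find y₁ ≡ M₁⁻¹ (mod m₁): 7⁻¹ ≡ 1 (mod 6)
Find y₂ ≡ M₂⁻¹ (mod m₂): 6⁻¹ ≡ 6 (mod 7)
x = a₁·M₁·y₁ + a₂·M₂·y₂ = 0·7·1 + 4·6·6 = 144
Reduce mod 42: x ≡ 18
Check: 18 mod 6 = 0 ✓, 18 mod 7 = 4 ✓

x ≡ 18 (mod 42)


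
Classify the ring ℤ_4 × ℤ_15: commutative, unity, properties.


Direct product ring; commutative with unity (1,1); but (1,0)·(0,1) = (0,0) gives zero divisors, so not an integral domain
Commutative: Yes
Integral domain: No
Has unity: Yes

ℤ_4 × ℤ_15: Commutative=Yes, Unity=Yes


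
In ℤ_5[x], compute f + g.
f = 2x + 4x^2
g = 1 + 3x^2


Add coefficients mod 5:
x^0: 0 + 1 = 1 (mod 5)
x^1: 2 + 0 = 2 (mod 5)
x^2: 4 + 3 = 2 (mod 5)
Result: 1 + 2x + 2x^2

f + g = 1 + 2x + 2x^2


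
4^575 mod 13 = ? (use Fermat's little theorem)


Fermat's little theorem: if p is prime and gcd(a,p)=1, then a^(p-1) ≡ 1 (mod p)
p = 13 is prime, gcd(4,13) = 1
Reduce exponent: 575 mod 12 = 11
So 4^575 ≡ 4^11 (mod 13)
4^11 mod 13 = 10

4^575 ≡ 10 (mod 13)


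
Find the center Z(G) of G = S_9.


Z(G) = {g ∈ G | gx = xg for all x ∈ G}
S_n is non-abelian for n ≥ 3; Z(S_9) is trivial

Z(S_9) = {e}


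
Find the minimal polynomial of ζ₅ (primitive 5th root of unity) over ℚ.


ζ₅ is a root of Φ₅(x) = x⁴ + x³ + x² + x + 1, irreducible over ℚ

Minimal polynomial: x⁴ + x³ + x² + x + 1


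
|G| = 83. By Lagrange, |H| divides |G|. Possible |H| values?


Lagrange's theorem: |H| divides |G|
|G| = 83
Divisors of 83: 1, 83

Possible subgroup orders: {1, 83}


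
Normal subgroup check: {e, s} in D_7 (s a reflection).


H = {e, s} in D_7 (s a reflection)
r·s·r⁻¹ = sr⁻² ≠ s for n ≥ 3, so {e, s} is not closed under conjugation

No, not a normal subgroup


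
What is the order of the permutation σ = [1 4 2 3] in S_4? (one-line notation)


Cycle decomposition: (2 4 3)
Cycle lengths: 3
Order = lcm(3) = 3

ord(σ) = 3


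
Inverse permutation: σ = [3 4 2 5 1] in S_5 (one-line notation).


To find σ⁻¹, swap domain and range:
σ(1) = 3 → σ⁻¹(3) = 1
σ(2) = 4 → σ⁻¹(4) = 2
σ(3) = 2 → σ⁻¹(2) = 3
σ(4) = 5 → σ⁻¹(5) = 4
σ(5) = 1 → σ⁻¹(1) = 5

σ⁻¹ = [5 3 1 2 4]


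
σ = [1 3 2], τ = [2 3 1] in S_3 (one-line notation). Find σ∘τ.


σ∘τ: apply τ first, then σ
1 →τ 2 →σ 3
2 →τ 3 →σ 2
3 →τ 1 →σ 1

σ∘τ = [3 2 1]


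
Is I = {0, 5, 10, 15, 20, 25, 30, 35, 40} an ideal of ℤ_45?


Check ideal conditions for I = {0, 5, 10, 15, 20, 25, 30, 35, 40} in ℤ_45:
(1) I is an additive subgroup? Yes
(2) For r ∈ ℤ_45 and a ∈ I: r·a ∈ I? Yes

Yes, I is an ideal of ℤ_45


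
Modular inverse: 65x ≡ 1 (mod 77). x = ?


Use the extended Euclidean algorithm to write 1 = 65·s + 77·t; then s mod 77 is the inverse.
Euclidean algorithm:
  65 = 0·77 + 65
  77 = 1·65 + 12
  65 = 5·12 + 5
  12 = 2·5 + 2
  5 = 2·2 + 1
  2 = 2·1 + 0
gcd(65,77) = 1
Back-substitution gives: 65·(32) + 77·(-27) = 1
So 65⁻¹ ≡ 32 ≡ 32 (mod 77)
Check: 65 × 32 = 2080 ≡ 1 (mod 77) ✓

65⁻¹ ≡ 32 (mod 77)


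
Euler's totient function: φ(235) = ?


Factor n: 235 = 5 × 47
φ(n) = n · ∏(1 - 1/p) over distinct primes p | n
φ(235) = 235 · (1 - 1/5) · (1 - 1/47) = 184

φ(235) = 184


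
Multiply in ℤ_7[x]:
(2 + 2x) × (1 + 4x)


Expand and collect like terms; reduce coefficients mod 7:
x^0: 2·1 = 2 ≡ 2 (mod 7)
x^1: 2·4 + 2·1 = 10 ≡ 3 (mod 7)
x^2: 2·4 = 8 ≡ 1 (mod 7)
Result: 2 + 3x + x^2

f · g = 2 + 3x + x^2


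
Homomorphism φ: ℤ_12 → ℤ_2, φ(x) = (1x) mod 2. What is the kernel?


Kernel = preimage of identity
ker(φ) = {x ∈ ℤ_12 : 1x ≡ 0 (mod 2)}. Since 2 | 12, φ is well-defined. The kernel is the cyclic subgroup ⟨2⟩ of ℤ_12 (order 6), i.e. {0, 2, 4, 6, 8, 10}

ker(φ) = {0, 2, 4, 6, 8, 10}


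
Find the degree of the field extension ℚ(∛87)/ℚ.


∛87 has minimal polynomial x³ - 87 (irreducible over ℚ since 87 is not a perfect cube)

[ℚ(∛87)/ℚ] = 3


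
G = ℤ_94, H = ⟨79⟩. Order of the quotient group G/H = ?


|⟨79⟩| = n / gcd(79, 94) = 94 / 1 = 94
H is normal (ℤ_94 is abelian).
|G/H| = |G| / |H| = 94 / 94 = 1

|G/H| = 1


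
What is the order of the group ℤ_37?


ℤ_n has n elements.

|ℤ_37| = 37


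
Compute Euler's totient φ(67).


Factor n: 67 = 67
φ(n) = n · ∏(1 - 1/p) over distinct primes p | n
φ(67) = 67 · (1 - 1/67) = 66

φ(67) = 66


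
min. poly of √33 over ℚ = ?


√33 satisfies x² - 33 = 0, irreducible over ℚ since 33 is squarefree

Minimal polynomial: x² - 33


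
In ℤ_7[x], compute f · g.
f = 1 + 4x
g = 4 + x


Expand and collect like terms; reduce coefficients mod 7:
x^0: 1·4 = 4 ≡ 4 (mod 7)
x^1: 1·1 + 4·4 = 17 ≡ 3 (mod 7)
x^2: 4·1 = 4 ≡ 4 (mod 7)
Result: 4 + 3x + 4x^2

f · g = 4 + 3x + 4x^2


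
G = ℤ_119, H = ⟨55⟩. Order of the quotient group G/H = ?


|⟨55⟩| = n / gcd(55, 119) = 119 / 1 = 119
H is normal (ℤ_119 is abelian).
|G/H| = |G| / |H| = 119 / 119 = 1

|G/H| = 1


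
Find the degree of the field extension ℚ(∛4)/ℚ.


∛4 has minimal polynomial x³ - 4 (irreducible over ℚ since 4 is not a perfect cube)

[ℚ(∛4)/ℚ] = 3


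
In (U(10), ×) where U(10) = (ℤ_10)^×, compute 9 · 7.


Operation: multiplication mod 10
9 · 7 = (a × b) mod 10 with a = 9, b = 7

9 · 7 = 3


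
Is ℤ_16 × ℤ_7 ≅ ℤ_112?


Comparing ℤ_16 × ℤ_7 and ℤ_112:
gcd(16,7) = 1, so ℤ_16 × ℤ_7 ≅ ℤ_112 (CRT)

Yes, ℤ_16 × ℤ_7 ≅ ℤ_112


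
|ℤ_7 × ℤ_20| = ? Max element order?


|ℤ_7 × ℤ_20| = 7 × 20 = 140
Max element order = lcm(7,20) = 140
Cyclic? Yes (gcd=1)

|ℤ_7×ℤ_20| = 140, max element order = 140


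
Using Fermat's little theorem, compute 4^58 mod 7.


Fermat's little theorem: if p is prime and gcd(a,p)=1, then a^(p-1) ≡ 1 (mod p)
p = 7 is prime, gcd(4,7) = 1
Reduce exponent: 58 mod 6 = 4
So 4^58 ≡ 4^4 (mod 7)
4^4 mod 7 = 4

4^58 ≡ 4 (mod 7)


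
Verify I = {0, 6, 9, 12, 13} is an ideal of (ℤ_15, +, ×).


Check ideal conditions for I = {0, 6, 9, 12, 13} in ℤ_15:
(1) I is an additive subgroup? No
(2) For r ∈ ℤ_15 and a ∈ I: r·a ∈ I? No  [counterexample: r=2, a=9, r·a mod 15 = 3 ∉ I]

No, I is not an ideal of ℤ_15


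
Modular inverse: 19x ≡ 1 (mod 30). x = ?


Use the extended Euclidean algorithm to write 1 = 19·s + 30·t; then s mod 30 is the inverse.
Euclidean algorithm:
  19 = 0·30 + 19
  30 = 1·19 + 11
  19 = 1·11 + 8
  11 = 1·8 + 3
  8 = 2·3 + 2
  3 = 1·2 + 1
  2 = 2·1 + 0
gcd(19,30) = 1
Back-substitution gives: 19·(-11) + 30·(7) = 1
So 19⁻¹ ≡ -11 ≡ 19 (mod 30)
Check: 19 × 19 = 361 ≡ 1 (mod 30) ✓

19⁻¹ ≡ 19 (mod 30)


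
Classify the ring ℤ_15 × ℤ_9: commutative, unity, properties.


Direct product ring; commutative with unity (1,1); but (1,0)·(0,1) = (0,0) gives zero divisors, so not an integral domain
Commutative: Yes
Integral domain: No
Has unity: Yes

ℤ_15 × ℤ_9: Commutative=Yes, Unity=Yes


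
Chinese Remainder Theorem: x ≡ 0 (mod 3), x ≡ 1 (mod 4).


m₁ = 3, m₂ = 4, gcd = 1, so CRT applies. M = m₁·m₂ = 12
Let M₁ = M/m₁ = 4, M₂ = M/m₂ = 3
Find y₁ ≡ M₁⁻¹ (mod m₁): 4⁻¹ ≡ 1 (mod 3)
Find y₂ ≡ M₂⁻¹ (mod m₂): 3⁻¹ ≡ 3 (mod 4)
x = a₁·M₁·y₁ + a₂·M₂·y₂ = 0·4·1 + 1·3·3 = 9
Reduce mod 12: x ≡ 9
Check: 9 mod 3 = 0 ✓, 9 mod 4 = 1 ✓

x ≡ 9 (mod 12)


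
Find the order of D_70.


|D_n| = 2n (n rotations and n reflections)
|D_70| = 2×70 = 140

|D_70| = 140


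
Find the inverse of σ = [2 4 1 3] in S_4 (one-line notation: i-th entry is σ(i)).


To find σ⁻¹, swap domain and range:
σ(1) = 2 → σ⁻¹(2) = 1
σ(2) = 4 → σ⁻¹(4) = 2
σ(3) = 1 → σ⁻¹(1) = 3
σ(4) = 3 → σ⁻¹(3) = 4

σ⁻¹ = [3 1 4 2]


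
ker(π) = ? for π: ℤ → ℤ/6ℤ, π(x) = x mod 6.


Kernel = preimage of identity
ker(π) = multiples of 6 = 6ℤ

ker(π) = 6ℤ


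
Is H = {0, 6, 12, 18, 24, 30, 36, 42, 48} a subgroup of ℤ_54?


Subgroup test for H = {0, 6, 12, 18, 24, 30, 36, 42, 48} in (ℤ_54, +):
(1) 0 ∈ H? Yes
(2) Closure: for all a,b ∈ H, (a+b) mod 54 ∈ H? Yes
(3) Inverses: for all a ∈ H, -a mod 54 ∈ H? Yes

Yes, H is a subgroup of ℤ_54


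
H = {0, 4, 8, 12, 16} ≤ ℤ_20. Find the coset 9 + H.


9 + H = {9 + h (mod 20) : h ∈ H}
9+0=9, 9+4=13, 9+8=17, 9+12=1, 9+16=5
9 + H = {1, 5, 9, 13, 17} = 1 + H

9 + H = {1, 5, 9, 13, 17}


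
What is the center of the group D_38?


Z(G) = {g ∈ G | gx = xg for all x ∈ G}
For even n, Z(D_n) = {e, r^(n/2)}: the 180° rotation r^19 commutes with every reflection and rotation

Z(D_38) = {e, r^19}


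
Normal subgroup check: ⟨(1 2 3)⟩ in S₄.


H = ⟨(1 2 3)⟩ in S₄
(1 4)(1 2 3)(1 4)⁻¹ = (4 2 3) ∉ ⟨(1 2 3)⟩

No, not a normal subgroup


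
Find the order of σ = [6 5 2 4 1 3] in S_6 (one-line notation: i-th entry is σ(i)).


Cycle decomposition: (1 6 3 2 5)
Cycle lengths: 5
Order = lcm(5) = 5

ord(σ) = 5


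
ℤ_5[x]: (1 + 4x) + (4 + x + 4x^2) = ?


Add coefficients mod 5:
x^0: 1 + 4 = 0 (mod 5)
x^1: 4 + 1 = 0 (mod 5)
x^2: 0 + 4 = 4 (mod 5)
Result: 4x^2

f + g = 4x^2


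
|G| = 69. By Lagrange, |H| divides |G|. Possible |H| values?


Lagrange's theorem: |H| divides |G|
|G| = 69
Divisors of 69: 1, 3, 23, 69

Possible subgroup orders: {1, 3, 23, 69}


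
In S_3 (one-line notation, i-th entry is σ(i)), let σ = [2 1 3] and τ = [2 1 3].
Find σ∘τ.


σ∘τ: apply τ first, then σ
1 →τ 2 →σ 1
2 →τ 1 →σ 2
3 →τ 3 →σ 3

σ∘τ = [1 2 3]


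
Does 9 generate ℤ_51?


g generates ℤ_n iff gcd(g, n) = 1
gcd(9, 51) = 3
Since gcd = 3 ≠ 1, ⟨9⟩ has order 17 < 51, so 9 is not a generator.

No, 9 does not generate ℤ_51


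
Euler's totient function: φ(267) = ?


Factor n: 267 = 3 × 89
φ(n) = n · ∏(1 - 1/p) over distinct primes p | n
φ(267) = 267 · (1 - 1/3) · (1 - 1/89) = 176

φ(267) = 176


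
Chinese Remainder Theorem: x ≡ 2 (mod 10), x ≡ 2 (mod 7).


m₁ = 10, m₂ = 7, gcd = 1, so CRT applies. M = m₁·m₂ = 70
Let M₁ = M/m₁ = 7, M₂ = M/m₂ = 10
Find y₁ ≡ M₁⁻¹ (mod m₁): 7⁻¹ ≡ 3 (mod 10)
Find y₂ ≡ M₂⁻¹ (mod m₂): 10⁻¹ ≡ 5 (mod 7)
x = a₁·M₁·y₁ + a₂·M₂·y₂ = 2·7·3 + 2·10·5 = 142
Reduce mod 70: x ≡ 2
Check: 2 mod 10 = 2 ✓, 2 mod 7 = 2 ✓

x ≡ 2 (mod 70)


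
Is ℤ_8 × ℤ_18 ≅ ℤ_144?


Comparing ℤ_8 × ℤ_18 and ℤ_144:
gcd(8,18) = 2 ≠ 1. Max element order in ℤ_8×ℤ_18 is lcm(8,18) = 72 < 144, so it has no element of order 144

No, ℤ_8 × ℤ_18 ≇ ℤ_144


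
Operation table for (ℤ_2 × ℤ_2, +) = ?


Elements: {(0,0), (0,1), (1,0), (1,1)}
Operation: componentwise addition mod (2, 2)
Entry (a, b) = ((a₁+b₁) mod 2, (a₂+b₂) mod 2)

Cayley table:
      | (0,0) | (0,1) | (1,0) | (1,1)
(0,0) | (0,0) | (0,1) | (1,0) | (1,1)
(0,1) | (0,1) | (0,0) | (1,1) | (1,0)
(1,0) | (1,0) | (1,1) | (0,0) | (0,1)
(1,1) | (1,1) | (1,0) | (0,1) | (0,0)


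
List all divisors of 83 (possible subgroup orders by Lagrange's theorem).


Lagrange's theorem: |H| divides |G|
|G| = 83
Divisors of 83: 1, 83

Possible subgroup orders: {1, 83}


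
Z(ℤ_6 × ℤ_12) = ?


Z(G) = {g ∈ G | gx = xg for all x ∈ G}
Direct product of abelian groups is abelian, so Z(G) = G

Z(ℤ_6 × ℤ_12) = ℤ_6 × ℤ_12


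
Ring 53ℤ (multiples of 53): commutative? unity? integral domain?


53ℤ is a commutative ring under +,× but has no multiplicative identity (1 ∉ 53ℤ); it has no zero divisors, but without unity it is not an integral domain
Commutative: Yes
Integral domain: No
Has unity: No

53ℤ (multiples of 53): Commutative=Yes, Unity=No


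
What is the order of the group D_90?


|D_n| = 2n (n rotations and n reflections)
|D_90| = 2×90 = 180

|D_90| = 180


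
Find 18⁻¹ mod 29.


Use the extended Euclidean algorithm to write 1 = 18·s + 29·t; then s mod 29 is the inverse.
Euclidean algorithm:
  18 = 0·29 + 18
  29 = 1·18 + 11
  18 = 1·11 + 7
  11 = 1·7 + 4
  7 = 1·4 + 3
  4 = 1·3 + 1
  3 = 3·1 + 0
gcd(18,29) = 1
Back-substitution gives: 18·(-8) + 29·(5) = 1
So 18⁻¹ ≡ -8 ≡ 21 (mod 29)
Check: 18 × 21 = 378 ≡ 1 (mod 29) ✓

18⁻¹ ≡ 21 (mod 29)


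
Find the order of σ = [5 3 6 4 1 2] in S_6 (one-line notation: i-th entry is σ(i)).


Cycle decomposition: (1 5) (2 3 6)
Cycle lengths: 2, 3
Order = lcm(2, 3) = 6

ord(σ) = 6


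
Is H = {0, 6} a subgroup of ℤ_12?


Subgroup test for H = {0, 6} in (ℤ_12, +):
(1) 0 ∈ H? Yes
(2) Closure: for all a,b ∈ H, (a+b) mod 12 ∈ H? Yes
(3) Inverses: for all a ∈ H, -a mod 12 ∈ H? Yes

Yes, H is a subgroup of ℤ_12


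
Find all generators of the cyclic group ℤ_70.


g generates ℤ_n iff gcd(g,n) = 1
Prime factors of 70: 2, 5, 7
Generators are g ∈ {1,...,69} not divisible by any of these primes.
Generators: {1, 3, 9, 11, 13, 17, 19, 23, 27, 29, 31, 33, 37, 39, 41, 43, 47, 51, 53, 57, 59, 61, 67, 69}
Number of generators = φ(70) = 24

Generators of ℤ_70 = {1, 3, 9, 11, 13, 17, 19, 23, 27, 29, 31, 33, 37, 39, 41, 43, 47, 51, 53, 57, 59, 61, 67, 69}


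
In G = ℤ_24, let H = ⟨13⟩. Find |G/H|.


|⟨13⟩| = n / gcd(13, 24) = 24 / 1 = 24
H is normal (ℤ_24 is abelian).
|G/H| = |G| / |H| = 24 / 24 = 1

|G/H| = 1


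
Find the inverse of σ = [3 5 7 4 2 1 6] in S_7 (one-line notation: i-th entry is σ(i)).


To find σ⁻¹, swap domain and range:
σ(1) = 3 → σ⁻¹(3) = 1
σ(2) = 5 → σ⁻¹(5) = 2
σ(3) = 7 → σ⁻¹(7) = 3
σ(4) = 4 → σ⁻¹(4) = 4
σ(5) = 2 → σ⁻¹(2) = 5
σ(6) = 1 → σ⁻¹(1) = 6
σ(7) = 6 → σ⁻¹(6) = 7

σ⁻¹ = [6 5 1 4 2 7 3]


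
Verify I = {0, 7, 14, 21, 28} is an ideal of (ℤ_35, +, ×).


Check ideal conditions for I = {0, 7, 14, 21, 28} in ℤ_35:
(1) I is an additive subgroup? Yes
(2) For r ∈ ℤ_35 and a ∈ I: r·a ∈ I? Yes

Yes, I is an ideal of ℤ_35


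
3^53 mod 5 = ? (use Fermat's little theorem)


Fermat's little theorem: if p is prime and gcd(a,p)=1, then a^(p-1) ≡ 1 (mod p)
p = 5 is prime, gcd(3,5) = 1
Reduce exponent: 53 mod 4 = 1
So 3^53 ≡ 3^1 (mod 5)
3^1 mod 5 = 3

3^53 ≡ 3 (mod 5)


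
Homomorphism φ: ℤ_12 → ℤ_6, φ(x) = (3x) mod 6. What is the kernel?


Kernel = preimage of identity
ker(φ) = {x ∈ ℤ_12 : 3x ≡ 0 (mod 6)}. Since 6 | 12, φ is well-defined. The kernel is the cyclic subgroup ⟨2⟩ of ℤ_12 (order 6), i.e. {0, 2, 4, 6, 8, 10}

ker(φ) = {0, 2, 4, 6, 8, 10}


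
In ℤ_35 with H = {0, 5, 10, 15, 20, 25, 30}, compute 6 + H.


6 + H = {6 + h (mod 35) : h ∈ H}
6+0=6, 6+5=11, 6+10=16, 6+15=21, 6+20=26, 6+25=31, 6+30=1
6 + H = {1, 6, 11, 16, 21, 26, 31} = 1 + H

6 + H = {1, 6, 11, 16, 21, 26, 31}


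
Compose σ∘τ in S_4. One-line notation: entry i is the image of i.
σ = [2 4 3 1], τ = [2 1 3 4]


σ∘τ: apply τ first, then σ
1 →τ 2 →σ 4
2 →τ 1 →σ 2
3 →τ 3 →σ 3
4 →τ 4 →σ 1

σ∘τ = [4 2 3 1]


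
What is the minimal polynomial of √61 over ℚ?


√61 satisfies x² - 61 = 0, irreducible over ℚ since 61 is squarefree

Minimal polynomial: x² - 61


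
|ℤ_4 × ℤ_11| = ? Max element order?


|ℤ_4 × ℤ_11| = 4 × 11 = 44
Max element order = lcm(4,11) = 44
Cyclic? Yes (gcd=1)

|ℤ_4×ℤ_11| = 44, max element order = 44
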